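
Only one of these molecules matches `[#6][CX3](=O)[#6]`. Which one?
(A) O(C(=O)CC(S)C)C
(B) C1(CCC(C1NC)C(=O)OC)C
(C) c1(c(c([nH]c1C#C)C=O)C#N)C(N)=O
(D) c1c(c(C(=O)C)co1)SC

D

[#6][CX3](=O)[#6] describes a carbonyl carbon (no H) flanked by two carbons (a ketone).
(A) has a methyl-ester group (-C(=O)OCH3) but one neighbour of the carbonyl carbon is O, not C.
(B) has a methyl-ester group (-C(=O)OCH3) but one neighbour of the carbonyl carbon is O, not C.
(C) has an aldehyde (-CHO) but the carbonyl carbon has H1, so it is not flanked by two carbons.
(D) contains an acetyl/ketone group (-C(=O)CH3), which satisfies every atom and bond constraint.
So the answer is (D).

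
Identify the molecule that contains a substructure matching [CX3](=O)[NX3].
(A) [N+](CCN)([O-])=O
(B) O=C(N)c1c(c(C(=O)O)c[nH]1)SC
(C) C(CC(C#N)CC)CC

[CX3](=O)[NX3] describes a carbonyl carbon bonded to a trivalent nitrogen (an amide).
(A) has a primary amino group (-NH2) but the -NH2 is not attached to a carbonyl carbon.
(B) contains a primary amide (-C(=O)NH2), which satisfies every atom and bond constraint.
(C) has a nitrile (-C#N) but the nitrile N is NX1 (triple-bonded), not NX3.
So the answer is (B).

B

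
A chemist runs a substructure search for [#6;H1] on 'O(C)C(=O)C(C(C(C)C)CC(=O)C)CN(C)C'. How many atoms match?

3

Check the 17 heavy atoms by environment: 2× C (H2) → no; 3× C (H1) → match; 1× N (H0) → no; 6× C (H3) → no; 2× C (H0) → no; 3× O (H0) → no.
That gives 3 matching atoms.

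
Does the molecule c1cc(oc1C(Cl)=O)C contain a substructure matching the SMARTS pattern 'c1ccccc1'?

The pattern c1ccccc1 describes six aromatic carbons in a ring — a benzene ring.
The closest candidate here is a methyl group (-CH3), but no six-membered all-carbon aromatic ring is present. No other fragment satisfies the full query, so there is no match.

No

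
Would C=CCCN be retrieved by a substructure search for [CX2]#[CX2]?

No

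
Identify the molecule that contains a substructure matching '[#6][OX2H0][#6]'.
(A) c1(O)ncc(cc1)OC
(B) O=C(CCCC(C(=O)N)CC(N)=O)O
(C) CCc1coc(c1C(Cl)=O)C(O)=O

A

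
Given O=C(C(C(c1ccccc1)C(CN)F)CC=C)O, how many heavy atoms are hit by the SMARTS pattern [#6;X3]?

9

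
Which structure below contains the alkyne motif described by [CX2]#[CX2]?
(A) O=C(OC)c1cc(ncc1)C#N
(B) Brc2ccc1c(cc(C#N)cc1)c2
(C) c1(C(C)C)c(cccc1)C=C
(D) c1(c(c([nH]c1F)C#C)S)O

[CX2]#[CX2] describes a carbon-carbon triple bond (an alkyne).
(A) has a nitrile (-C#N) but the triple bond is C#N, not C#C.
(B) has a nitrile (-C#N) but the triple bond is C#N, not C#C.
(C) has a vinyl group (-CH=CH2) but the C=C is a double bond; both carbons are CX3, not CX2.
(D) contains an ethynyl group (-C#CH), which satisfies every atom and bond constraint.
So the answer is (D).

D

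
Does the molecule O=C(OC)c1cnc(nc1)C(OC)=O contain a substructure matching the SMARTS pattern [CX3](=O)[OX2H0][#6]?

The pattern [CX3](=O)[OX2H0][#6] describes a carbonyl carbon bonded to an oxygen that is itself bonded to carbon (no H on that O) — an ester.
The molecule carries a methyl-ester group (-C(=O)OCH3), whose atoms satisfy every constraint of the query, so the pattern matches.

Yes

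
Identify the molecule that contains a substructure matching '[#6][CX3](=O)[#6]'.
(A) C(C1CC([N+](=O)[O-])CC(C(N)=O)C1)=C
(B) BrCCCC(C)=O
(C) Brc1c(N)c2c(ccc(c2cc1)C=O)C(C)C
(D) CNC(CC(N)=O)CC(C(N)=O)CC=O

[#6][CX3](=O)[#6] describes a carbonyl carbon (no H) flanked by two carbons (a ketone).
(A) has a primary amide (-C(=O)NH2) but one neighbour of the carbonyl carbon is N, not C.
(B) contains an acetyl/ketone group (-C(=O)CH3), which satisfies every atom and bond constraint.
(C) has an aldehyde (-CHO) but the carbonyl carbon has H1, so it is not flanked by two carbons.
(D) has an aldehyde (-CHO) but the carbonyl carbon has H1, so it is not flanked by two carbons.
So the answer is (B).

B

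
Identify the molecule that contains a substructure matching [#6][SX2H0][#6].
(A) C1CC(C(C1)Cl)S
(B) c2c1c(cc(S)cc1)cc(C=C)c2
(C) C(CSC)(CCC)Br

C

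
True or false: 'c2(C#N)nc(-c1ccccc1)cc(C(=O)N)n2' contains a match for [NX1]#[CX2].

True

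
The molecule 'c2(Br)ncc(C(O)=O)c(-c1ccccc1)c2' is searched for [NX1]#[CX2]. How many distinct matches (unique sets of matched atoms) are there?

0

[NX1]#[CX2] is the SMARTS for a nitrile: a nitrogen triple-bonded to a two-connected carbon.
No fragment in the molecule satisfies every constraint, giving 0 matches.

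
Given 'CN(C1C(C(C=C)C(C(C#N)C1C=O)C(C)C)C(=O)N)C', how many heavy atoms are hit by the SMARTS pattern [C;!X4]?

5

The query [C;!X4] means: aliphatic carbon that does not have four total connections.
Check the 21 heavy atoms by environment: 11× C (X4) → no; 4× C (X3) → match; 2× O (X1) → no; 2× N (X3) → no; 1× C (X2) → match; 1× N (X1) → no.
Summing the matching environments: 4 + 1 = 5 matching atoms.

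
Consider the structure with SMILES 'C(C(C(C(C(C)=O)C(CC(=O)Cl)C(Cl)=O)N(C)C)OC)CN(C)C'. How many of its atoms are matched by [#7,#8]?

6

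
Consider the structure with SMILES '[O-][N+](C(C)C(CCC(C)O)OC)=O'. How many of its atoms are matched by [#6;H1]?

The query [#6;H1] means: any carbon bearing exactly one hydrogen.
Check the 13 heavy atoms by environment: 3× C (H3) → no; 3× C (H1) → match; 2× C (H2) → no; 2× O (H0) → no; 1× N (charge +1, H0) → no; 1× O (charge -1, H0) → no; 1× O (H1) → no.
That gives 3 matching atoms.

3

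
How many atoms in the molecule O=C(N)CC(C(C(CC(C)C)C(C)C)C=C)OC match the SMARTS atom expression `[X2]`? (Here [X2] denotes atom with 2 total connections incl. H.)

1

The query [X2] means: any atom with exactly two total connections (bonds + H).
Check the 18 heavy atoms by environment: 12× C (X4) → no; 1× O (X2) → match; 3× C (X3) → no; 1× O (X1) → no; 1× N (X3) → no.
That gives 1 matching atom.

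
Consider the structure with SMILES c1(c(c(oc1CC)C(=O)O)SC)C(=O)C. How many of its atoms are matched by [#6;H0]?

6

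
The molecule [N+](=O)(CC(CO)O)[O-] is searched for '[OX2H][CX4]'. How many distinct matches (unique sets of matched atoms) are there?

2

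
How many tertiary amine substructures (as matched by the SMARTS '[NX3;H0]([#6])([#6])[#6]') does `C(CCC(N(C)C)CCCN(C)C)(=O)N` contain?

[NX3;H0]([#6])([#6])[#6] is the SMARTS for a tertiary amine: a trivalent nitrogen with no H, bonded to three carbons.
The molecule carries 2 separate instances of a dimethylamino group (-N(CH3)2) meeting every constraint; each maps to a distinct set of atoms, giving 2 matches.

2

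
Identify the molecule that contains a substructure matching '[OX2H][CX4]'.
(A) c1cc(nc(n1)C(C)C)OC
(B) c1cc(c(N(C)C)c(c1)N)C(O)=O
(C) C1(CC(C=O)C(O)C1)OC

C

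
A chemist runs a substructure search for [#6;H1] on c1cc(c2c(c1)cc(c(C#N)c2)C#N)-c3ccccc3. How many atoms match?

Check the 20 heavy atoms by environment: 6× c (aromatic, H0) → no; 10× c (aromatic, H1) → match; 2× C (H0) → no; 2× N (H0) → no.
That gives 10 matching atoms.

10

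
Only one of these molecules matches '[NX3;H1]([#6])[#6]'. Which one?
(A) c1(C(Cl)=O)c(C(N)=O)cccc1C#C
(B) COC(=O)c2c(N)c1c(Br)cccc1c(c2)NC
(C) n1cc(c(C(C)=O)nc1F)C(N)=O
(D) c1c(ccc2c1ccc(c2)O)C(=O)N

[NX3;H1]([#6])[#6] describes a trivalent nitrogen with one H, bonded to two carbons (a secondary amine).
(A) has a primary amide (-C(=O)NH2) but the -C(=O)NH2 nitrogen has H2, not H1.
(B) contains an N-methylamino group (-NHCH3), which satisfies every atom and bond constraint.
(C) has a primary amide (-C(=O)NH2) but the -C(=O)NH2 nitrogen has H2, not H1.
(D) has a primary amide (-C(=O)NH2) but the -C(=O)NH2 nitrogen has H2, not H1.
So the answer is (B).

B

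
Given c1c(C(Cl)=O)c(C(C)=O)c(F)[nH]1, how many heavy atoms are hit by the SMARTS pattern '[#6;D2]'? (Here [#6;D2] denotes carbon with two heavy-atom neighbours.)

The query [#6;D2] means: any carbon bonded to exactly two heavy atoms.
Check the 12 heavy atoms by environment: 1× n (aromatic, D2) → no; 1× c (aromatic, D2) → match; 3× c (aromatic, D3) → no; 2× C (D3) → no; 2× O (D1) → no; 1× C (D1) → no; 1× F (D1) → no; 1× Cl (D1) → no.
That gives 1 matching atom.

1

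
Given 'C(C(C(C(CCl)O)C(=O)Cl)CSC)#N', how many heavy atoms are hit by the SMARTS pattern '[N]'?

1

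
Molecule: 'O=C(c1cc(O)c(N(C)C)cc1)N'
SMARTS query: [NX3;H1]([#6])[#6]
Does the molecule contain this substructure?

The pattern [NX3;H1]([#6])[#6] describes a trivalent nitrogen with one H, bonded to two carbons — a secondary amine.
The closest candidate here is a dimethylamino group (-N(CH3)2), but the nitrogen has H0, not H1. No other fragment satisfies the full query, so there is no match.

No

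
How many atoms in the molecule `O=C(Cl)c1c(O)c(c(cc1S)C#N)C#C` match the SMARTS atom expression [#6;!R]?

The query [#6;!R] means: carbon not in any ring.
Check the 15 heavy atoms by environment: 6× c (aromatic, in 6-ring) → no; 4× C (acyclic) → match; 1× N (acyclic) → no; 2× O (acyclic) → no; 1× Cl (acyclic) → no; 1× S (acyclic) → no.
That gives 4 matching atoms.

4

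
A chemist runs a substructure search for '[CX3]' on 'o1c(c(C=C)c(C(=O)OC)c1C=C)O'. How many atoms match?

5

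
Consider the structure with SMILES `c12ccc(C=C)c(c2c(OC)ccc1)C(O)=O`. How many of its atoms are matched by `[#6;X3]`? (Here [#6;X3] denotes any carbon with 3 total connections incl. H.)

13

The query [#6;X3] means: any carbon (aromatic or not) with three total connections.
Check the 17 heavy atoms by environment: 10× c (aromatic, X3) → match; 3× C (X3) → match; 1× O (X1) → no; 2× O (X2) → no; 1× C (X4) → no.
Summing the matching environments: 10 + 3 = 13 matching atoms.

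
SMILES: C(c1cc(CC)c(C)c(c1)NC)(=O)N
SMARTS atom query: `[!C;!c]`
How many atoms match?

3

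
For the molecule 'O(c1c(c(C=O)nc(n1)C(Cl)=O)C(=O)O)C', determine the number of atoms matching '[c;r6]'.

4

Check the 16 heavy atoms by environment: 2× n (aromatic, in 6-ring) → no; 4× c (aromatic, in 6-ring) → match; 4× C (acyclic) → no; 5× O (acyclic) → no; 1× Cl (acyclic) → no.
That gives 4 matching atoms.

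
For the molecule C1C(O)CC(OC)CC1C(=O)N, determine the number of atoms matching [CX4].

7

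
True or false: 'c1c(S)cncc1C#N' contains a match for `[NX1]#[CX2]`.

True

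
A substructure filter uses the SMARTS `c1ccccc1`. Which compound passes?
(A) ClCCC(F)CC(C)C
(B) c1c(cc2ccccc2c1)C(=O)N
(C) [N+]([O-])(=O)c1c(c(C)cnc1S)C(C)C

c1ccccc1 describes six aromatic carbons in a ring (a benzene ring).
(A) has a methyl group (-CH3) but no six-membered all-carbon aromatic ring is present.
(B) contains the required atom environment, so the pattern matches.
(C) has a methyl group (-CH3) but no six-membered all-carbon aromatic ring is present.
So the answer is (B).

B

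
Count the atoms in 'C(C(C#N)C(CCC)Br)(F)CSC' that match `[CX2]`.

1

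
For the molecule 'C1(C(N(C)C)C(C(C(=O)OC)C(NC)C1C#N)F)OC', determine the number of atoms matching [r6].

6

Check the 20 heavy atoms by environment: 6× C (in 6-ring) → match; 7× C (acyclic) → no; 3× O (acyclic) → no; 3× N (acyclic) → no; 1× F (acyclic) → no.
That gives 6 matching atoms.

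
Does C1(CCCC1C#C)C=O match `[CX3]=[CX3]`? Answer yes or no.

The pattern [CX3]=[CX3] describes a non-aromatic C=C double bond between two sp2 carbons — an alkene.
The closest candidate here is an ethynyl group (-C#CH), but the C-C bond is a triple bond, not a double bond. No other fragment satisfies the full query, so there is no match.

No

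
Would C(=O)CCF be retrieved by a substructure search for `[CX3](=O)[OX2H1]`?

The pattern [CX3](=O)[OX2H1] describes an sp2 carbon double-bonded to O and single-bonded to an -OH oxygen — a carboxylic acid.
The closest candidate here is an aldehyde (-CHO), but there is no singly-bonded oxygen on the carbonyl carbon. No other fragment satisfies the full query, so there is no match.

No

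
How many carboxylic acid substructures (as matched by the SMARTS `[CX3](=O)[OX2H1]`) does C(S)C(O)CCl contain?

0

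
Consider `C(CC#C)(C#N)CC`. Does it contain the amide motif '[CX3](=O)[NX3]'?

The pattern [CX3](=O)[NX3] describes a carbonyl carbon bonded to a trivalent nitrogen — an amide.
The closest candidate here is a nitrile (-C#N), but the nitrile N is NX1 (triple-bonded), not NX3. No other fragment satisfies the full query, so there is no match.

No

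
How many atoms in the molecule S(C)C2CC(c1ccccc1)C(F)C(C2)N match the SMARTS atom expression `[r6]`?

12

Check the 16 heavy atoms by environment: 6× C (in 6-ring) → match; 6× c (aromatic, in 6-ring) → match; 1× F (acyclic) → no; 1× S (acyclic) → no; 1× C (acyclic) → no; 1× N (acyclic) → no.
Summing the matching environments: 6 + 6 = 12 matching atoms.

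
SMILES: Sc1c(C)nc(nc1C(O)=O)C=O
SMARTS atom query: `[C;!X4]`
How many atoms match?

2

The query [C;!X4] means: aliphatic carbon that does not have four total connections.
Check the 13 heavy atoms by environment: 2× n (aromatic, X2) → no; 4× c (aromatic, X3) → no; 2× C (X3) → match; 2× O (X1) → no; 1× O (X2) → no; 1× C (X4) → no; 1× S (X2) → no.
That gives 2 matching atoms.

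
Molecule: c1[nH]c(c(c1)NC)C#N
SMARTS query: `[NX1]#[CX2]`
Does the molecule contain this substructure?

Yes

The pattern [NX1]#[CX2] describes a nitrogen triple-bonded to a two-connected carbon — a nitrile.
The molecule carries a nitrile (-C#N), whose atoms satisfy every constraint of the query, so the pattern matches.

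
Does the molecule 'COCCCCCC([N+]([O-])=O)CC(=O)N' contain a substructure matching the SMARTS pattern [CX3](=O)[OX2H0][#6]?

The pattern [CX3](=O)[OX2H0][#6] describes a carbonyl carbon bonded to an oxygen that is itself bonded to carbon (no H on that O) — an ester.
The closest candidate here is a methoxy ether (-OCH3), but the ether oxygen is not adjacent to a C=O carbon. No other fragment satisfies the full query, so there is no match.

No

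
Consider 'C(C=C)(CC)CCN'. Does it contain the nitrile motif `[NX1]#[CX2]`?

No

The pattern [NX1]#[CX2] describes a nitrogen triple-bonded to a two-connected carbon — a nitrile.
The closest candidate here is a primary amino group (-NH2), but the nitrogen is NX3 (three connections), not NX1 triple-bonded. No other fragment satisfies the full query, so there is no match.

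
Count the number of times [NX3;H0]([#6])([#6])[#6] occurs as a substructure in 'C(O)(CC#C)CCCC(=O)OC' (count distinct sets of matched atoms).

0

[NX3;H0]([#6])([#6])[#6] is the SMARTS for a tertiary amine: a trivalent nitrogen with no H, bonded to three carbons.
No fragment in the molecule satisfies every constraint, giving 0 matches.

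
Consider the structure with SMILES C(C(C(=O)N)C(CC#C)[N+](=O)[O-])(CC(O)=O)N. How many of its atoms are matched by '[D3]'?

6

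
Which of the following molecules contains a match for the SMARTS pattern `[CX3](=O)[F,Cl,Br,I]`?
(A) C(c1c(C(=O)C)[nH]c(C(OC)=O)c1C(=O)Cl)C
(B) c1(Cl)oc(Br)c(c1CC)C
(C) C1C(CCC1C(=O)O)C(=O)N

A

[CX3](=O)[F,Cl,Br,I] describes a carbonyl carbon bonded to a halogen (an acyl halide).
(A) contains an acyl chloride (-C(=O)Cl), which satisfies every atom and bond constraint.
(B) has a chloro substituent but the Cl is not on a carbonyl carbon.
(C) has a carboxylic acid group (-C(=O)OH) but the carbonyl is bonded to -OH, not to a halogen.
So the answer is (A).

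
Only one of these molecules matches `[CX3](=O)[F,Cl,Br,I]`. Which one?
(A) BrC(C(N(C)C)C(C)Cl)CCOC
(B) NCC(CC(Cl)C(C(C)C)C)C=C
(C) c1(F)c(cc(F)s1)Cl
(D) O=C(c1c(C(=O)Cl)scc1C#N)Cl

D

[CX3](=O)[F,Cl,Br,I] describes a carbonyl carbon bonded to a halogen (an acyl halide).
(A) has a chloro substituent but the Cl is not on a carbonyl carbon.
(B) has a chloro substituent but the Cl is not on a carbonyl carbon.
(C) has a chloro substituent but the Cl is not on a carbonyl carbon.
(D) contains an acyl chloride (-C(=O)Cl), which satisfies every atom and bond constraint.
So the answer is (D).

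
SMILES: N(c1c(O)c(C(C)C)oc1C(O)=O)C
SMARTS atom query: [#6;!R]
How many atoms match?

5

Check the 14 heavy atoms by environment: 1× o (aromatic, in 5-ring) → no; 4× c (aromatic, in 5-ring) → no; 1× N (acyclic) → no; 5× C (acyclic) → match; 3× O (acyclic) → no.
That gives 5 matching atoms.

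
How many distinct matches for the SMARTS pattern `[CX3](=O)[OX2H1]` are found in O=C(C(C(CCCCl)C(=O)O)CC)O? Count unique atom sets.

2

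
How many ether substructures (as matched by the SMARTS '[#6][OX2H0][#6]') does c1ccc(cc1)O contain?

[#6][OX2H0][#6] is the SMARTS for an ether: an aliphatic oxygen bridging two carbons with no H on the oxygen.
The molecule has a hydroxyl group (-OH), but the oxygen has H1, not H0 bridging two carbons; nothing else fits, so there are 0 matches.

0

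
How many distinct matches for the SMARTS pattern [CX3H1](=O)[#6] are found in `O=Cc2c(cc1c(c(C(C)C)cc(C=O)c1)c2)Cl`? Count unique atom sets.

2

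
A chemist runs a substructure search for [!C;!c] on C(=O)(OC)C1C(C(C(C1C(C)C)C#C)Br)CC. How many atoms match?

The query [!C;!c] means: neither aliphatic nor aromatic carbon — same as [!#6].
Check the 17 heavy atoms by environment: 14× C → no; 1× Br → match; 2× O → match.
Summing the matching environments: 1 + 2 = 3 matching atoms.

3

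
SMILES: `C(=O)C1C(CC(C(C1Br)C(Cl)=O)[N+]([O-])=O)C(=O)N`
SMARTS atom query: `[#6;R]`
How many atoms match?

The query [#6;R] means: carbon that is part of a ring.
Check the 18 heavy atoms by environment: 6× C (in 6-ring) → match; 3× C (acyclic) → no; 4× O (acyclic) → no; 1× Cl (acyclic) → no; 1× Br (acyclic) → no; 1× N (charge +1, acyclic) → no; 1× O (charge -1, acyclic) → no; 1× N (acyclic) → no.
That gives 6 matching atoms.

6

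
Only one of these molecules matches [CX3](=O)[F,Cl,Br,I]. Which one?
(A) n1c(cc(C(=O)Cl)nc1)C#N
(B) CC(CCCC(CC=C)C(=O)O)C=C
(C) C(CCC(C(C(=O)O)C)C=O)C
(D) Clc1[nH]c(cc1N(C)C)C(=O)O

A

[CX3](=O)[F,Cl,Br,I] describes a carbonyl carbon bonded to a halogen (an acyl halide).
(A) contains an acyl chloride (-C(=O)Cl), which satisfies every atom and bond constraint.
(B) has a carboxylic acid group (-C(=O)OH) but the carbonyl is bonded to -OH, not to a halogen.
(C) has a carboxylic acid group (-C(=O)OH) but the carbonyl is bonded to -OH, not to a halogen.
(D) has a carboxylic acid group (-C(=O)OH) but the carbonyl is bonded to -OH, not to a halogen.
So the answer is (A).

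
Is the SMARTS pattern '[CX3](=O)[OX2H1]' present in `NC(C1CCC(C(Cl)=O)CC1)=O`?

No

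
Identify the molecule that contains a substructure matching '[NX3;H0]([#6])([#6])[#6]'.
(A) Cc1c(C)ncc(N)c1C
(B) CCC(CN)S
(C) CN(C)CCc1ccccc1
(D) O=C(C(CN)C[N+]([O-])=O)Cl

C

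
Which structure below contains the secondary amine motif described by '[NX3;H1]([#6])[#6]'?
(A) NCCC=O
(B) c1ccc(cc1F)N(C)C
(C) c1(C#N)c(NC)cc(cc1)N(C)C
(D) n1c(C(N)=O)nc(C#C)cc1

C

[NX3;H1]([#6])[#6] describes a trivalent nitrogen with one H, bonded to two carbons (a secondary amine).
(A) has a primary amino group (-NH2) but the nitrogen has H2 and only one carbon neighbour.
(B) has a dimethylamino group (-N(CH3)2) but the nitrogen has H0, not H1.
(C) contains an N-methylamino group (-NHCH3), which satisfies every atom and bond constraint.
(D) has a primary amide (-C(=O)NH2) but the -C(=O)NH2 nitrogen has H2, not H1.
So the answer is (C).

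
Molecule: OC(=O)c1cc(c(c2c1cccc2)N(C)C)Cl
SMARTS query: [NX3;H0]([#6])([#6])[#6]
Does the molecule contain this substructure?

Yes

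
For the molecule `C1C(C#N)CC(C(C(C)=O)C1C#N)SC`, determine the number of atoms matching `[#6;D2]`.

4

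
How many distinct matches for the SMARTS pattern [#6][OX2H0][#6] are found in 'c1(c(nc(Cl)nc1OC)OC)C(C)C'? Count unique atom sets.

[#6][OX2H0][#6] is the SMARTS for an ether: an aliphatic oxygen bridging two carbons with no H on the oxygen.
The molecule carries 2 separate instances of a methoxy ether (-OCH3) meeting every constraint; each maps to a distinct set of atoms, giving 2 matches.

2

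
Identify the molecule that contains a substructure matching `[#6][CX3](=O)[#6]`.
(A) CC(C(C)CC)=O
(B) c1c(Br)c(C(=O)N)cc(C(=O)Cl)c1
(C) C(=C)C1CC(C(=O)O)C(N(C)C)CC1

A

[#6][CX3](=O)[#6] describes a carbonyl carbon (no H) flanked by two carbons (a ketone).
(A) contains an acetyl/ketone group (-C(=O)CH3), which satisfies every atom and bond constraint.
(B) has a primary amide (-C(=O)NH2) but one neighbour of the carbonyl carbon is N, not C.
(C) has a carboxylic acid group (-C(=O)OH) but one neighbour of the carbonyl carbon is O, not C.
So the answer is (A).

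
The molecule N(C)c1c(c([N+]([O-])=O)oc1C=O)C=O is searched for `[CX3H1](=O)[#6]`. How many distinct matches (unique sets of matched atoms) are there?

2

[CX3H1](=O)[#6] is the SMARTS for an aldehyde: an sp2 carbon with one H, double-bonded to O and single-bonded to carbon.
The molecule carries 2 separate instances of an aldehyde (-CHO) meeting every constraint; each maps to a distinct set of atoms, giving 2 matches.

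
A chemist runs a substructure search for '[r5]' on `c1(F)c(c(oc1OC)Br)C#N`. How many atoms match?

5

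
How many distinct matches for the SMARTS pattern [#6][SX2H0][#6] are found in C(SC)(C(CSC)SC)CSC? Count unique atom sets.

4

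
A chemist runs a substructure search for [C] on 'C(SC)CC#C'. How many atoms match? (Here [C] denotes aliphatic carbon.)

The query [C] means: uppercase C matches aliphatic (non-aromatic) carbon only.
Check the 6 heavy atoms by environment: 5× C → match; 1× S → no.
That gives 5 matching atoms.

5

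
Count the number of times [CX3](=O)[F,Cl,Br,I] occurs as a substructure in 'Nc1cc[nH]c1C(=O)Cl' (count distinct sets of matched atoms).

1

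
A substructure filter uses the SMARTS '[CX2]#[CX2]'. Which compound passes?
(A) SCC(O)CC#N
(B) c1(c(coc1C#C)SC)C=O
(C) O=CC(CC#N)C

[CX2]#[CX2] describes a carbon-carbon triple bond (an alkyne).
(A) has a nitrile (-C#N) but the triple bond is C#N, not C#C.
(B) contains an ethynyl group (-C#CH), which satisfies every atom and bond constraint.
(C) has a nitrile (-C#N) but the triple bond is C#N, not C#C.
So the answer is (B).

B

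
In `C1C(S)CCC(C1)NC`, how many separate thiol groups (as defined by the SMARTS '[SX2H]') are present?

1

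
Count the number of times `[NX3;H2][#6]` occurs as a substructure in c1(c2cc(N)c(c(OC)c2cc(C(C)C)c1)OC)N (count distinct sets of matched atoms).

2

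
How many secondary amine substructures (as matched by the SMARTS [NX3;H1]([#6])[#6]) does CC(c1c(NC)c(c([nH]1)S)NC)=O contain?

[NX3;H1]([#6])[#6] is the SMARTS for a secondary amine: a trivalent nitrogen with one H, bonded to two carbons.
The molecule carries 2 separate instances of an N-methylamino group (-NHCH3) meeting every constraint; each maps to a distinct set of atoms, giving 2 matches.

2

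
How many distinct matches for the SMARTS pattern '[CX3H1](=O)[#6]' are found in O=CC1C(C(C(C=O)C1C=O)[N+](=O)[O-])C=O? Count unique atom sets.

[CX3H1](=O)[#6] is the SMARTS for an aldehyde: an sp2 carbon with one H, double-bonded to O and single-bonded to carbon.
The molecule carries 4 separate instances of an aldehyde (-CHO) meeting every constraint; each maps to a distinct set of atoms, giving 4 matches.

4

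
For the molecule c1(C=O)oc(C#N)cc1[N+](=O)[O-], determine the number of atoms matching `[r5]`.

Check the 12 heavy atoms by environment: 1× o (aromatic, in 5-ring) → match; 4× c (aromatic, in 5-ring) → match; 2× C (acyclic) → no; 2× O (acyclic) → no; 1× N (charge +1, acyclic) → no; 1× O (charge -1, acyclic) → no; 1× N (acyclic) → no.
Summing the matching environments: 1 + 4 = 5 matching atoms.

5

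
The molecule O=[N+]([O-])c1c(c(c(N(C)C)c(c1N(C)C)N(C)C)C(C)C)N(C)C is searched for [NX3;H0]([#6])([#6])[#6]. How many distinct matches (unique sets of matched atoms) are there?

4

[NX3;H0]([#6])([#6])[#6] is the SMARTS for a tertiary amine: a trivalent nitrogen with no H, bonded to three carbons.
The molecule carries 4 separate instances of a dimethylamino group (-N(CH3)2) meeting every constraint; each maps to a distinct set of atoms, giving 4 matches.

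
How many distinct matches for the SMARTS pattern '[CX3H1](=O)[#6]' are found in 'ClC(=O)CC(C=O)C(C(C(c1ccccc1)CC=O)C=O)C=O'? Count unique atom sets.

4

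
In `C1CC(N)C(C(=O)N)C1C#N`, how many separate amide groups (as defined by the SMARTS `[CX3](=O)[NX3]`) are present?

[CX3](=O)[NX3] is the SMARTS for an amide: a carbonyl carbon bonded to a trivalent nitrogen.
Exactly one fragment in the molecule meets all constraints, giving 1 match.

1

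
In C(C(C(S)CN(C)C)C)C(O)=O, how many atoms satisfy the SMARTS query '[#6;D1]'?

3

The query [#6;D1] means: carbon bonded to exactly one heavy atom.
Check the 12 heavy atoms by environment: 2× C (D2) → no; 3× C (D3) → no; 1× N (D3) → no; 3× C (D1) → match; 1× S (D1) → no; 2× O (D1) → no.
That gives 3 matching atoms.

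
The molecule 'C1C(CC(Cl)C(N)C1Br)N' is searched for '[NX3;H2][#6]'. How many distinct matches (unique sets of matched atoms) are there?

[NX3;H2][#6] is the SMARTS for a primary amine: a trivalent nitrogen with two H attached to carbon.
The molecule carries 2 separate instances of a primary amino group (-NH2) meeting every constraint; each maps to a distinct set of atoms, giving 2 matches.

2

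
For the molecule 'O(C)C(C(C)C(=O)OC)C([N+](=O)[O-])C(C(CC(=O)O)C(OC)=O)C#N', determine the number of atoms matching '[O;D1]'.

The query [O;D1] means: aliphatic oxygen bonded to exactly one heavy atom.
Check the 25 heavy atoms by environment: 4× C (D1) → no; 8× C (D3) → no; 2× C (D2) → no; 5× O (D1) → match; 3× O (D2) → no; 1× N (D1) → no; 1× N (charge +1, D3) → no; 1× O (charge -1, D1) → match.
Summing the matching environments: 5 + 1 = 6 matching atoms.

6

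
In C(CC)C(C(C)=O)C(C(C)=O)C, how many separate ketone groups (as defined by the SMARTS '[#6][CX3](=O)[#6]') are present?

2

[#6][CX3](=O)[#6] is the SMARTS for a ketone: a carbonyl carbon (no H) flanked by two carbons.
The molecule carries 2 separate instances of an acetyl/ketone group (-C(=O)CH3) meeting every constraint; each maps to a distinct set of atoms, giving 2 matches.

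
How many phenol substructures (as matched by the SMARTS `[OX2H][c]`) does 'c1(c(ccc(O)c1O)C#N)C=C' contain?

[OX2H][c] is the SMARTS for a phenol: a hydroxyl oxygen attached to an aromatic carbon.
The molecule carries 2 separate instances of a hydroxyl group (-OH) meeting every constraint; each maps to a distinct set of atoms, giving 2 matches.

2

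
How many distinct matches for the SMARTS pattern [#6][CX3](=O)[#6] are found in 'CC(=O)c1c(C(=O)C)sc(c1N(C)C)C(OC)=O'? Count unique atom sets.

2

[#6][CX3](=O)[#6] is the SMARTS for a ketone: a carbonyl carbon (no H) flanked by two carbons.
The molecule carries 2 separate instances of an acetyl/ketone group (-C(=O)CH3) meeting every constraint; each maps to a distinct set of atoms, giving 2 matches.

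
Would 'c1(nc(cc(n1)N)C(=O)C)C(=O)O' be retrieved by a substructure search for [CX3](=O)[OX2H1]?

Yes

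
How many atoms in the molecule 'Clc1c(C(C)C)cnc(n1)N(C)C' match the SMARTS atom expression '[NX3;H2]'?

0

Check the 13 heavy atoms by environment: 2× n (aromatic, H0, X2) → no; 3× c (aromatic, H0, X3) → no; 1× c (aromatic, H1, X3) → no; 1× Cl (H0, X1) → no; 1× C (H1, X4) → no; 4× C (H3, X4) → no; 1× N (H0, X3) → no.
No environment satisfies the query, so 0 matching atoms.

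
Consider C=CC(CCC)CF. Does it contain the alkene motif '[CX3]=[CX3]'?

The pattern [CX3]=[CX3] describes a non-aromatic C=C double bond between two sp2 carbons — an alkene.
The molecule carries a vinyl group (-CH=CH2), whose atoms satisfy every constraint of the query, so the pattern matches.

Yes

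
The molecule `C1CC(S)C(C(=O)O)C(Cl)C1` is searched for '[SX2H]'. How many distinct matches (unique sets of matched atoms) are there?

1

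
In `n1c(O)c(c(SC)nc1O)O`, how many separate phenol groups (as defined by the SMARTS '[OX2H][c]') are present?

3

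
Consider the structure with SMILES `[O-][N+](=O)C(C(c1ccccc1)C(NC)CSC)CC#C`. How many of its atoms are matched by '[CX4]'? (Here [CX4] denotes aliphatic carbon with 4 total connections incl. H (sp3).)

7

The query [CX4] means: C with X4: aliphatic carbon with exactly 4 total connections (bonds + H).
Check the 20 heavy atoms by environment: 7× C (X4) → match; 1× S (X2) → no; 2× C (X2) → no; 1× N (X3) → no; 6× c (aromatic, X3) → no; 1× N (charge +1, X3) → no; 1× O (charge -1, X1) → no; 1× O (X1) → no.
That gives 7 matching atoms.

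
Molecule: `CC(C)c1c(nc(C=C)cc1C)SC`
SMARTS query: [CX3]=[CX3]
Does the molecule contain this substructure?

The pattern [CX3]=[CX3] describes a non-aromatic C=C double bond between two sp2 carbons — an alkene.
The molecule carries a vinyl group (-CH=CH2), whose atoms satisfy every constraint of the query, so the pattern matches.

Yes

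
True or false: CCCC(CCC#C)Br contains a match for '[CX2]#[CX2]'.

True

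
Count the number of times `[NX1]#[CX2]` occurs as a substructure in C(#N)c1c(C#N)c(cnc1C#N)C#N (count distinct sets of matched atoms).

[NX1]#[CX2] is the SMARTS for a nitrile: a nitrogen triple-bonded to a two-connected carbon.
The molecule carries 4 separate instances of a nitrile (-C#N) meeting every constraint; each maps to a distinct set of atoms, giving 4 matches.

4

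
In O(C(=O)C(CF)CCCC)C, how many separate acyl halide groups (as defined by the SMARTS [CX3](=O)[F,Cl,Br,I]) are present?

0

[CX3](=O)[F,Cl,Br,I] is the SMARTS for an acyl halide: a carbonyl carbon bonded to a halogen.
The molecule has a methyl-ester group (-C(=O)OCH3), but the carbonyl is bonded to -O-C, not to a halogen; nothing else fits, so there are 0 matches.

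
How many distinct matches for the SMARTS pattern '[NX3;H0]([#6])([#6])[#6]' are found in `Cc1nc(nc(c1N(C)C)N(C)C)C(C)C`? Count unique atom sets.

2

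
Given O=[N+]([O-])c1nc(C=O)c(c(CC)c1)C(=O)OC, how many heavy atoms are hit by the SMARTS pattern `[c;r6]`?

The query [c;r6] means: aromatic carbon that belongs to a six-membered ring.
Check the 17 heavy atoms by environment: 1× n (aromatic, in 6-ring) → no; 5× c (aromatic, in 6-ring) → match; 5× C (acyclic) → no; 1× N (charge +1, acyclic) → no; 1× O (charge -1, acyclic) → no; 4× O (acyclic) → no.
That gives 5 matching atoms.

5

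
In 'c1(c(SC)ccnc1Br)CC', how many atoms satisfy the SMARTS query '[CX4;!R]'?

Check the 11 heavy atoms by environment: 1× n (aromatic, X2, in 6-ring) → no; 5× c (aromatic, X3, in 6-ring) → no; 1× Br (X1, acyclic) → no; 3× C (X4, acyclic) → match; 1× S (X2, acyclic) → no.
That gives 3 matching atoms.

3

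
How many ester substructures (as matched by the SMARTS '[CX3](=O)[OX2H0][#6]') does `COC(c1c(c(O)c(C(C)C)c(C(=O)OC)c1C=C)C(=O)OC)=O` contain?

3

[CX3](=O)[OX2H0][#6] is the SMARTS for an ester: a carbonyl carbon bonded to an oxygen that is itself bonded to carbon (no H on that O).
The molecule carries 3 separate instances of a methyl-ester group (-C(=O)OCH3) meeting every constraint; each maps to a distinct set of atoms, giving 3 matches.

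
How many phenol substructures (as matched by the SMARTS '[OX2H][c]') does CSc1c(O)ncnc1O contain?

2

[OX2H][c] is the SMARTS for a phenol: a hydroxyl oxygen attached to an aromatic carbon.
The molecule carries 2 separate instances of a hydroxyl group (-OH) meeting every constraint; each maps to a distinct set of atoms, giving 2 matches.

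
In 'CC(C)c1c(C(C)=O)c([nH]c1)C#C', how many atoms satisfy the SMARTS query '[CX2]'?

2

The query [CX2] means: C with X2: aliphatic carbon with exactly 2 total connections.
Check the 13 heavy atoms by environment: 1× n (aromatic, X3) → no; 4× c (aromatic, X3) → no; 2× C (X2) → match; 1× C (X3) → no; 1× O (X1) → no; 4× C (X4) → no.
That gives 2 matching atoms.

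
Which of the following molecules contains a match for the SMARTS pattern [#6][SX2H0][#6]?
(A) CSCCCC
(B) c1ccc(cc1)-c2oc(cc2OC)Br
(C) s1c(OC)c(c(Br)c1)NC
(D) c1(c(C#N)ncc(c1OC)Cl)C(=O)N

A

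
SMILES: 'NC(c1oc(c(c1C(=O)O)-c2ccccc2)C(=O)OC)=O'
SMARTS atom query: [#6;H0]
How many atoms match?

The query [#6;H0] means: any carbon with no attached hydrogen.
Check the 21 heavy atoms by environment: 1× o (aromatic, H0) → no; 5× c (aromatic, H0) → match; 3× C (H0) → match; 4× O (H0) → no; 1× N (H2) → no; 1× C (H3) → no; 5× c (aromatic, H1) → no; 1× O (H1) → no.
Summing the matching environments: 5 + 3 = 8 matching atoms.

8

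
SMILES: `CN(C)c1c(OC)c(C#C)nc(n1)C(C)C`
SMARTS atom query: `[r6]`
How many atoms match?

6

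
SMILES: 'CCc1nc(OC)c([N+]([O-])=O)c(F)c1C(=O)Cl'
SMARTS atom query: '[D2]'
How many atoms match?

3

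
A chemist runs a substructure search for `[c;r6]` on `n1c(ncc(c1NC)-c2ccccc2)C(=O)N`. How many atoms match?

Check the 17 heavy atoms by environment: 2× n (aromatic, in 6-ring) → no; 10× c (aromatic, in 6-ring) → match; 2× N (acyclic) → no; 2× C (acyclic) → no; 1× O (acyclic) → no.
That gives 10 matching atoms.

10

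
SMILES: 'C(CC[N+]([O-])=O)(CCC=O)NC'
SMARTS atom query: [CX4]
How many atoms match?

Check the 12 heavy atoms by environment: 6× C (X4) → match; 1× N (X3) → no; 1× N (charge +1, X3) → no; 1× O (charge -1, X1) → no; 2× O (X1) → no; 1× C (X3) → no.
That gives 6 matching atoms.

6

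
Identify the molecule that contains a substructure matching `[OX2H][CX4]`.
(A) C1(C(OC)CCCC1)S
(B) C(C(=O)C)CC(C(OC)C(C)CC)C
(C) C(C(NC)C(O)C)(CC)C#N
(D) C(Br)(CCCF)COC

C

[OX2H][CX4] describes a hydroxyl oxygen bound to an sp3 (X4) carbon (an aliphatic alcohol).
(A) has a methoxy ether (-OCH3) but the oxygen has H0 (ether), not H1.
(B) has a methoxy ether (-OCH3) but the oxygen has H0 (ether), not H1.
(C) contains a hydroxyl group (-OH), which satisfies every atom and bond constraint.
(D) has a methoxy ether (-OCH3) but the oxygen has H0 (ether), not H1.
So the answer is (C).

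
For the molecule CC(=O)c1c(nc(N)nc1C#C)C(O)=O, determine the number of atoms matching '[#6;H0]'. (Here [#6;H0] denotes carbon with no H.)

Check the 15 heavy atoms by environment: 2× n (aromatic, H0) → no; 4× c (aromatic, H0) → match; 3× C (H0) → match; 2× O (H0) → no; 1× O (H1) → no; 1× C (H1) → no; 1× C (H3) → no; 1× N (H2) → no.
Summing the matching environments: 4 + 3 = 7 matching atoms.

7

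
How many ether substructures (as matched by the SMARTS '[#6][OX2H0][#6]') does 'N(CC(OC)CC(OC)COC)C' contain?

3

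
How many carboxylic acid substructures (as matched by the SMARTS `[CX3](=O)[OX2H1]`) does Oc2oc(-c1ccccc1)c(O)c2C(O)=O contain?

1

[CX3](=O)[OX2H1] is the SMARTS for a carboxylic acid: an sp2 carbon double-bonded to O and single-bonded to an -OH oxygen.
Exactly one fragment in the molecule meets all constraints, giving 1 match.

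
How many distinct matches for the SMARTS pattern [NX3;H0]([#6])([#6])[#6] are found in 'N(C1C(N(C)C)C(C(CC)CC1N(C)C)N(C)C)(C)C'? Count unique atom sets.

[NX3;H0]([#6])([#6])[#6] is the SMARTS for a tertiary amine: a trivalent nitrogen with no H, bonded to three carbons.
The molecule carries 4 separate instances of a dimethylamino group (-N(CH3)2) meeting every constraint; each maps to a distinct set of atoms, giving 4 matches.

4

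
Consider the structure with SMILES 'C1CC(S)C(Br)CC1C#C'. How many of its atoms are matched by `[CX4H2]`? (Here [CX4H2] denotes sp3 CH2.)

3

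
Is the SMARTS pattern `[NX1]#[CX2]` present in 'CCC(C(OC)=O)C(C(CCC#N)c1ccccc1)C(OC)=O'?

Yes

The pattern [NX1]#[CX2] describes a nitrogen triple-bonded to a two-connected carbon — a nitrile.
The molecule carries a nitrile (-C#N), whose atoms satisfy every constraint of the query, so the pattern matches.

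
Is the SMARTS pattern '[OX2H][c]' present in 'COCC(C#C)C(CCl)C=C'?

The pattern [OX2H][c] describes a hydroxyl oxygen attached to an aromatic carbon — a phenol.
The closest candidate here is a methoxy ether (-OCH3), but the oxygen has H0, not H1. No other fragment satisfies the full query, so there is no match.

No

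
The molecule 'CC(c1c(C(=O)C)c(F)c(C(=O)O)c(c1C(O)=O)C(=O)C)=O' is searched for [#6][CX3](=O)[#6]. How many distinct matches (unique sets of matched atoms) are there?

[#6][CX3](=O)[#6] is the SMARTS for a ketone: a carbonyl carbon (no H) flanked by two carbons.
The molecule carries 3 separate instances of an acetyl/ketone group (-C(=O)CH3) meeting every constraint; each maps to a distinct set of atoms, giving 3 matches.

3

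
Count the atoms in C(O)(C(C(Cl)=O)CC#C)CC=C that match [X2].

Check the 12 heavy atoms by environment: 4× C (X4) → no; 3× C (X3) → no; 1× O (X1) → no; 1× Cl (X1) → no; 2× C (X2) → match; 1× O (X2) → match.
Summing the matching environments: 2 + 1 = 3 matching atoms.

3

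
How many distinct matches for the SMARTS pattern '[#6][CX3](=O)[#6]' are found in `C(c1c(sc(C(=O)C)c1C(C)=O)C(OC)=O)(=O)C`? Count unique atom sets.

3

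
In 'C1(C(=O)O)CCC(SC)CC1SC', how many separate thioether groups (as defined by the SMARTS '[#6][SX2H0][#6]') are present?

[#6][SX2H0][#6] is the SMARTS for a thioether: an aliphatic sulfur bridging two carbons with no H on the sulfur.
The molecule carries 2 separate instances of a methylthio ether (-SCH3) meeting every constraint; each maps to a distinct set of atoms, giving 2 matches.

2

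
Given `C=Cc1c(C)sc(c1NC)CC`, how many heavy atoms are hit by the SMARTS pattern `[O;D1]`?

0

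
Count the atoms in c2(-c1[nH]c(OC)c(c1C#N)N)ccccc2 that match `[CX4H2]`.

0

The query [CX4H2] means: sp3 carbon (X4) with exactly two hydrogens.
Check the 16 heavy atoms by environment: 1× n (aromatic, H1, X3) → no; 5× c (aromatic, H0, X3) → no; 1× N (H2, X3) → no; 5× c (aromatic, H1, X3) → no; 1× C (H0, X2) → no; 1× N (H0, X1) → no; 1× O (H0, X2) → no; 1× C (H3, X4) → no.
No environment satisfies the query, so 0 matching atoms.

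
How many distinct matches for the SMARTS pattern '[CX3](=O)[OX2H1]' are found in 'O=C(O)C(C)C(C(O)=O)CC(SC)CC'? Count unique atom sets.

2

[CX3](=O)[OX2H1] is the SMARTS for a carboxylic acid: an sp2 carbon double-bonded to O and single-bonded to an -OH oxygen.
The molecule carries 2 separate instances of a carboxylic acid group (-C(=O)OH) meeting every constraint; each maps to a distinct set of atoms, giving 2 matches.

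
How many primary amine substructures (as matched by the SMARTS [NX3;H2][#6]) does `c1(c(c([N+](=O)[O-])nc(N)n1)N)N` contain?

[NX3;H2][#6] is the SMARTS for a primary amine: a trivalent nitrogen with two H attached to carbon.
The molecule carries 3 separate instances of a primary amino group (-NH2) meeting every constraint; each maps to a distinct set of atoms, giving 3 matches.

3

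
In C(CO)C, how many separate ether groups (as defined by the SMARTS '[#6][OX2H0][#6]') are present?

0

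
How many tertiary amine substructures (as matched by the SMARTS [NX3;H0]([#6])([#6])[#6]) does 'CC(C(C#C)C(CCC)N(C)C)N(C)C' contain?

[NX3;H0]([#6])([#6])[#6] is the SMARTS for a tertiary amine: a trivalent nitrogen with no H, bonded to three carbons.
The molecule carries 2 separate instances of a dimethylamino group (-N(CH3)2) meeting every constraint; each maps to a distinct set of atoms, giving 2 matches.

2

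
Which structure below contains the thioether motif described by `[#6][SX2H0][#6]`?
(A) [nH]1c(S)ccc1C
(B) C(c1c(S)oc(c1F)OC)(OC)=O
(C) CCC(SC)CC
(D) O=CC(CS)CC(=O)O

C

[#6][SX2H0][#6] describes an aliphatic sulfur bridging two carbons with no H on the sulfur (a thioether).
(A) has a thiol (-SH) but the sulfur has H1, not H0 bridging two carbons.
(B) has a thiol (-SH) but the sulfur has H1, not H0 bridging two carbons.
(C) contains a methylthio ether (-SCH3), which satisfies every atom and bond constraint.
(D) has a thiol (-SH) but the sulfur has H1, not H0 bridging two carbons.
So the answer is (C).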